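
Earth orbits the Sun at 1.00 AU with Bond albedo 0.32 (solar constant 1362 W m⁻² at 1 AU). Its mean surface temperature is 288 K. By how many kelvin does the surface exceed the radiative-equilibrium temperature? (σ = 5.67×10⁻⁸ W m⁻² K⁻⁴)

S = 1362/1.00² = 1362 W m⁻².
T_eq = [S(1−A)/(4σ)]^(1/4) = [1362×0.68/(4×5.67×10⁻⁸)]^(1/4) = 252.8 K.
ΔT = T_surf − T_eq = 288 − 252.8.

ΔT ≈ 35.2 K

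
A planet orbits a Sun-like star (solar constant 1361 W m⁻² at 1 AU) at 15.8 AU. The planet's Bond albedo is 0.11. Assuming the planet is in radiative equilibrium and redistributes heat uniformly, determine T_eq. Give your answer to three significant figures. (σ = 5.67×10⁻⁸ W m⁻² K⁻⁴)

T_eq ≈ 68.0 K

Flux at 15.8 AU: S = 1361/15.8² = 5.45 W m⁻².
Energy balance: absorbed = emitted ⇒ πR²·S(1−A) = 4πR²·σT_eq⁴, so T_eq⁴ = S(1−A)/(4σ).
T_eq = [5.45 × 0.89 / (4 × 5.67×10⁻⁸)]^(1/4) = (2.14×10⁷)^(1/4) = 68.0 K.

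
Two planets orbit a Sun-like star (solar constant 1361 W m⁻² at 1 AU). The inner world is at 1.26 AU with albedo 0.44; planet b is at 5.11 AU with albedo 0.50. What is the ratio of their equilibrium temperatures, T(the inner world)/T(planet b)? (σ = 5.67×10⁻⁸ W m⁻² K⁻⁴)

T₁/T₂ ≈ 2.072

T_eq = [S₀(1−A)/(4σd²)]^(1/4), so T ∝ (1−A)^(1/4) / √d.
T₁ = [1361×0.56/(4×5.67×10⁻⁸×1.26²)]^(1/4) = 214.49 K.
T₂ = [1361×0.50/(4×5.67×10⁻⁸×5.11²)]^(1/4) = 103.53 K.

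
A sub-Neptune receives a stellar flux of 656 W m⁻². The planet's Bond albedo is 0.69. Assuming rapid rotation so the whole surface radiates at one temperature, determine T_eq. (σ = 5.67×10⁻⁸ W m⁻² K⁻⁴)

Energy balance: absorbed = emitted ⇒ πR²·S(1−A) = 4πR²·σT_eq⁴, so T_eq⁴ = S(1−A)/(4σ).
T_eq = [656 × 0.31 / (4 × 5.67×10⁻⁸)]^(1/4) = (8.97×10⁸)^(1/4) = 173 K.

T_eq ≈ 173 K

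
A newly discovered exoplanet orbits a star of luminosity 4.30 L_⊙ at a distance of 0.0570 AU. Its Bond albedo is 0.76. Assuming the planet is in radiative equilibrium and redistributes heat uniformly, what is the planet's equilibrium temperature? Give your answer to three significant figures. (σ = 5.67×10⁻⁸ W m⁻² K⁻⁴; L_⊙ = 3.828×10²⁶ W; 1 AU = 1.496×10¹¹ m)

T_eq ≈ 1180 K

d = 0.0570 AU = 8.53×10⁹ m.
L = 4.30 × 3.828×10²⁶ = 1.65×10²⁷ W.
Flux: S = L/(4πd²) = 1.65×10²⁷/(4π×(8.53×10⁹)²) = 1.80×10⁶ W m⁻².
Energy balance: absorbed = emitted ⇒ πR²·S(1−A) = 4πR²·σT_eq⁴, so T_eq⁴ = S(1−A)/(4σ).
T_eq = [1.80×10⁶ × 0.24 / (4 × 5.67×10⁻⁸)]^(1/4) = (1.91×10¹²)^(1/4) = 1180 K.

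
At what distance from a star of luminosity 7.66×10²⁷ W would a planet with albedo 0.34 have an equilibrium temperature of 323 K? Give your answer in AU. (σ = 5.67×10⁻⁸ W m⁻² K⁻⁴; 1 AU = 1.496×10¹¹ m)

From T_eq⁴ = L(1−A)/(16πσd²): d = √[L(1−A)/(16πσT_eq⁴)].
d = √[7.66×10²⁷ × 0.66 / (16π × 5.67×10⁻⁸ × (323)⁴)] = 4.04×10¹¹ m = 2.70 AU.

d ≈ 2.70 AU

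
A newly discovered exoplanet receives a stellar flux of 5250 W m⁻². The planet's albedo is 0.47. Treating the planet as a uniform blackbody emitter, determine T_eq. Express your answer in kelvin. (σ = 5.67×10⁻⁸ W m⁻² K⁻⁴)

Energy balance: absorbed = emitted ⇒ πR²·S(1−A) = 4πR²·σT_eq⁴, so T_eq⁴ = S(1−A)/(4σ).
T_eq = [5250 × 0.53 / (4 × 5.67×10⁻⁸)]^(1/4) = (1.23×10¹⁰)^(1/4) = 333 K.

T_eq ≈ 333 K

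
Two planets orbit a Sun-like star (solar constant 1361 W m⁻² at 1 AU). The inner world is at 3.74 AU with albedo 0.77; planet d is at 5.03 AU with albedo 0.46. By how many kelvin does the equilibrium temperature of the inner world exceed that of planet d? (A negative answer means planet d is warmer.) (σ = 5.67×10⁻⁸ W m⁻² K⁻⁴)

T_eq = [S₀(1−A)/(4σd²)]^(1/4), so T ∝ (1−A)^(1/4) / √d.
T₁ = [1361×0.23/(4×5.67×10⁻⁸×3.74²)]^(1/4) = 99.67 K.
T₂ = [1361×0.54/(4×5.67×10⁻⁸×5.03²)]^(1/4) = 106.38 K.

ΔT ≈ -6.7 K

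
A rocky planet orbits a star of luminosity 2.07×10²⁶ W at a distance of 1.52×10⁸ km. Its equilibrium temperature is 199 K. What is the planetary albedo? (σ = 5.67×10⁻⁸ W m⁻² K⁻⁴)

A ≈ 0.50

d = 1.52×10⁸ km = 1.52×10¹¹ m.
Flux: S = L/(4πd²) = 2.07×10²⁶/(4π×(1.52×10¹¹)²) = 713 W m⁻².
From T_eq⁴ = S(1−A)/(4σ): 1−A = 4σT_eq⁴/S.
1−A = 4 × 5.67×10⁻⁸ × (199)⁴ / 713 = 0.499.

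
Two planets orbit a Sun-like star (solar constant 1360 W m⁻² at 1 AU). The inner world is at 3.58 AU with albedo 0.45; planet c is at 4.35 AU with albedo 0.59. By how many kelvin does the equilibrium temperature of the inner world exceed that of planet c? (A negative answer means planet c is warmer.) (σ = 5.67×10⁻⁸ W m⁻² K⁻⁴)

T_eq = [S₀(1−A)/(4σd²)]^(1/4), so T ∝ (1−A)^(1/4) / √d.
T₁ = [1360×0.55/(4×5.67×10⁻⁸×3.58²)]^(1/4) = 126.66 K.
T₂ = [1360×0.41/(4×5.67×10⁻⁸×4.35²)]^(1/4) = 106.76 K.

ΔT ≈ 19.9 K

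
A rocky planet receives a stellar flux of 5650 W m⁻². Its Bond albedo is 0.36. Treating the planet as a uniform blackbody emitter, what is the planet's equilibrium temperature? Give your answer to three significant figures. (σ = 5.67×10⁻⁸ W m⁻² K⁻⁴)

T_eq ≈ 355 K

Energy balance: absorbed = emitted ⇒ πR²·S(1−A) = 4πR²·σT_eq⁴, so T_eq⁴ = S(1−A)/(4σ).
T_eq = [5650 × 0.64 / (4 × 5.67×10⁻⁸)]^(1/4) = (1.59×10¹⁰)^(1/4) = 355 K.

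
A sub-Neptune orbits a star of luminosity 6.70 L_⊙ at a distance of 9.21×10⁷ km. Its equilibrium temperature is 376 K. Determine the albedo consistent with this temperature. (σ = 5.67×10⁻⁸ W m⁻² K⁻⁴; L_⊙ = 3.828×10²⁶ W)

d = 9.21×10⁷ km = 9.21×10¹⁰ m.
L = 6.70 × 3.828×10²⁶ = 2.56×10²⁷ W.
Flux: S = L/(4πd²) = 2.56×10²⁷/(4π×(9.21×10¹⁰)²) = 2.41×10⁴ W m⁻².
From T_eq⁴ = S(1−A)/(4σ): 1−A = 4σT_eq⁴/S.
1−A = 4 × 5.67×10⁻⁸ × (376)⁴ / 2.41×10⁴ = 0.188.

A ≈ 0.81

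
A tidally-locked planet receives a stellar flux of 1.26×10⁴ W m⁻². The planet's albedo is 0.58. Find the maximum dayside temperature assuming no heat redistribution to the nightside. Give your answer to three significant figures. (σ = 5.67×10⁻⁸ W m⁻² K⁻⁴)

T_ss ≈ 553 K

With no redistribution each surface element balances locally: S(1−A) = σT⁴.
T = [1.26×10⁴ × 0.42 / 5.67×10⁻⁸]^(1/4) = (9.33×10¹⁰)^(1/4) = 553 K.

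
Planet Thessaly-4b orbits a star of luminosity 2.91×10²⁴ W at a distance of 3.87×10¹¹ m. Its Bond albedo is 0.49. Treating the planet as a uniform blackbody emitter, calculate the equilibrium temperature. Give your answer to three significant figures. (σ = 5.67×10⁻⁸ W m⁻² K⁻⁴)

Flux: S = L/(4πd²) = 2.91×10²⁴/(4π×(3.87×10¹¹)²) = 1.55 W m⁻².
Energy balance: absorbed = emitted ⇒ πR²·S(1−A) = 4πR²·σT_eq⁴, so T_eq⁴ = S(1−A)/(4σ).
T_eq = [1.55 × 0.51 / (4 × 5.67×10⁻⁸)]^(1/4) = (3.48×10⁶)^(1/4) = 43.2 K.

T_eq ≈ 43.2 K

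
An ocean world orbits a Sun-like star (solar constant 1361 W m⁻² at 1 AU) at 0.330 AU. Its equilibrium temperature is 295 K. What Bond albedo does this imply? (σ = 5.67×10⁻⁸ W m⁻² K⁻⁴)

Flux at 0.330 AU: S = 1361/0.330² = 1.25×10⁴ W m⁻².
From T_eq⁴ = S(1−A)/(4σ): 1−A = 4σT_eq⁴/S.
1−A = 4 × 5.67×10⁻⁸ × (295)⁴ / 1.25×10⁴ = 0.137.

A ≈ 0.86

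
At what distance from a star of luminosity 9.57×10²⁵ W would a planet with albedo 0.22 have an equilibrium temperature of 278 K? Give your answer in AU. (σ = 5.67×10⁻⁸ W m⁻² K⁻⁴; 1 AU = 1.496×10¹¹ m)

d ≈ 0.443 AU

From T_eq⁴ = L(1−A)/(16πσd²): d = √[L(1−A)/(16πσT_eq⁴)].
d = √[9.57×10²⁵ × 0.78 / (16π × 5.67×10⁻⁸ × (278)⁴)] = 6.62×10¹⁰ m = 0.443 AU.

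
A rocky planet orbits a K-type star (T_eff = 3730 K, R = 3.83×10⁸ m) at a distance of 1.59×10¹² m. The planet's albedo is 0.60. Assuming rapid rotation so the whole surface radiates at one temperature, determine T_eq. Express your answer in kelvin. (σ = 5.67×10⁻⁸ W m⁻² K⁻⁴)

L = 4πR_⋆²σT_⋆⁴ = 4π(3.83×10⁸)² × 5.67×10⁻⁸ × (3730)⁴ = 2.02×10²⁵ W.
S = L/(4πd²) = 0.637 W m⁻².
Energy balance: absorbed = emitted ⇒ πR²·S(1−A) = 4πR²·σT_eq⁴, so T_eq⁴ = S(1−A)/(4σ).
T_eq = [0.637 × 0.40 / (4 × 5.67×10⁻⁸)]^(1/4) = (1.12×10⁶)^(1/4) = 32.6 K.

T_eq ≈ 32.6 K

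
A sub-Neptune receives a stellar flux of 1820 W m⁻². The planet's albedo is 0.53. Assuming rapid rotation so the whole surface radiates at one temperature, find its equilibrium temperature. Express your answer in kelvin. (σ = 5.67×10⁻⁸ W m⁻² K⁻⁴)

T_eq ≈ 248 K

Energy balance: absorbed = emitted ⇒ πR²·S(1−A) = 4πR²·σT_eq⁴, so T_eq⁴ = S(1−A)/(4σ).
T_eq = [1820 × 0.47 / (4 × 5.67×10⁻⁸)]^(1/4) = (3.77×10⁹)^(1/4) = 248 K.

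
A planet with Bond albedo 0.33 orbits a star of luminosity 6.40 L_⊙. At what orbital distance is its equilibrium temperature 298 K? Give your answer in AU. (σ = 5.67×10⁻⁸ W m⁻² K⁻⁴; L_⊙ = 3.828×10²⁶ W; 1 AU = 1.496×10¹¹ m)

L = 6.40 × 3.828×10²⁶ = 2.45×10²⁷ W.
From T_eq⁴ = L(1−A)/(16πσd²): d = √[L(1−A)/(16πσT_eq⁴)].
d = √[2.45×10²⁷ × 0.67 / (16π × 5.67×10⁻⁸ × (298)⁴)] = 2.70×10¹¹ m = 1.81 AU.

d ≈ 1.81 AU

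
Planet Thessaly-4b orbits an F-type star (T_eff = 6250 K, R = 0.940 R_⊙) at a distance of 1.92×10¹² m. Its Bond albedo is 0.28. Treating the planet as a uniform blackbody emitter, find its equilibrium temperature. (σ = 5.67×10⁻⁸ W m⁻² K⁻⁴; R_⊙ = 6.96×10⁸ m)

T_eq ≈ 75.1 K

R_⋆ = 0.940 × 6.96×10⁸ = 6.54×10⁸ m.
L = 4πR_⋆²σT_⋆⁴ = 4π(6.54×10⁸)² × 5.67×10⁻⁸ × (6250)⁴ = 4.65×10²⁶ W.
S = L/(4πd²) = 10.0 W m⁻².
Energy balance: absorbed = emitted ⇒ πR²·S(1−A) = 4πR²·σT_eq⁴, so T_eq⁴ = S(1−A)/(4σ).
T_eq = [10.0 × 0.72 / (4 × 5.67×10⁻⁸)]^(1/4) = (3.19×10⁷)^(1/4) = 75.1 K.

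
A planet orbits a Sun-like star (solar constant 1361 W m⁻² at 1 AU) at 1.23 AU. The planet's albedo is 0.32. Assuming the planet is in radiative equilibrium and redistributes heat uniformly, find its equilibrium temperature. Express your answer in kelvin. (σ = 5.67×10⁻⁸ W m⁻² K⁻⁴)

T_eq ≈ 228 K

Flux at 1.23 AU: S = 1361/1.23² = 900 W m⁻².
Energy balance: absorbed = emitted ⇒ πR²·S(1−A) = 4πR²·σT_eq⁴, so T_eq⁴ = S(1−A)/(4σ).
T_eq = [900 × 0.68 / (4 × 5.67×10⁻⁸)]^(1/4) = (2.70×10⁹)^(1/4) = 228 K.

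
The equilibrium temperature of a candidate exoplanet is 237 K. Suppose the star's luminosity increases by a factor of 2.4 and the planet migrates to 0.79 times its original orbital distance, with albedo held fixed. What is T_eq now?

T_eq ≈ 332 K

T_eq ∝ L^(1/4) · d^(−1/2).
T′ = 237 × 2.4^(1/4) / 0.79^(1/2) = 332 K.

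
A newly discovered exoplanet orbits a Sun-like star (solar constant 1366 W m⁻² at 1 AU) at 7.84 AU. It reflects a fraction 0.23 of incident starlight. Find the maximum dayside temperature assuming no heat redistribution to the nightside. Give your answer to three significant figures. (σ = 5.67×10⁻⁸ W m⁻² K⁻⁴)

T_ss ≈ 132 K

Flux at 7.84 AU: S = 1366/7.84² = 22.2 W m⁻².
With no redistribution each surface element balances locally: S(1−A) = σT⁴.
T = [22.2 × 0.77 / 5.67×10⁻⁸]^(1/4) = (3.02×10⁸)^(1/4) = 132 K.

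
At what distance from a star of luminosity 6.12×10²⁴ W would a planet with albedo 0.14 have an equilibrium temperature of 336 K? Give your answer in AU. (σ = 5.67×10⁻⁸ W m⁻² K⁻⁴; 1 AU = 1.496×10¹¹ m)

From T_eq⁴ = L(1−A)/(16πσd²): d = √[L(1−A)/(16πσT_eq⁴)].
d = √[6.12×10²⁴ × 0.86 / (16π × 5.67×10⁻⁸ × (336)⁴)] = 1.20×10¹⁰ m = 0.0805 AU.

d ≈ 0.0805 AU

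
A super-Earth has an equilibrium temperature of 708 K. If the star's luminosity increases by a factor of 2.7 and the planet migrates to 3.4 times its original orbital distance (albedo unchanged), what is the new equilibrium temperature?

T_eq ≈ 492 K

T_eq ∝ L^(1/4) · d^(−1/2).
T′ = 708 × 2.7^(1/4) / 3.4^(1/2) = 492 K.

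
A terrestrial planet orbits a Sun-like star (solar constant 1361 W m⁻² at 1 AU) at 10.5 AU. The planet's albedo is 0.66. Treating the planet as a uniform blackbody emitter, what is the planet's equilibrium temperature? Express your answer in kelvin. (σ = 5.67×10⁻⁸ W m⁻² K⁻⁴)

Flux at 10.5 AU: S = 1361/10.5² = 12.3 W m⁻².
Energy balance: absorbed = emitted ⇒ πR²·S(1−A) = 4πR²·σT_eq⁴, so T_eq⁴ = S(1−A)/(4σ).
T_eq = [12.3 × 0.34 / (4 × 5.67×10⁻⁸)]^(1/4) = (1.85×10⁷)^(1/4) = 65.6 K.

T_eq ≈ 65.6 K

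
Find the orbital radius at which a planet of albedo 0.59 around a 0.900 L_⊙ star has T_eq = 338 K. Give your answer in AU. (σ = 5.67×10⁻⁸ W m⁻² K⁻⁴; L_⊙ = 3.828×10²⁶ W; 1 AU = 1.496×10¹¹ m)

d ≈ 0.412 AU

L = 0.900 × 3.828×10²⁶ = 3.45×10²⁶ W.
From T_eq⁴ = L(1−A)/(16πσd²): d = √[L(1−A)/(16πσT_eq⁴)].
d = √[3.45×10²⁶ × 0.41 / (16π × 5.67×10⁻⁸ × (338)⁴)] = 6.16×10¹⁰ m = 0.412 AU.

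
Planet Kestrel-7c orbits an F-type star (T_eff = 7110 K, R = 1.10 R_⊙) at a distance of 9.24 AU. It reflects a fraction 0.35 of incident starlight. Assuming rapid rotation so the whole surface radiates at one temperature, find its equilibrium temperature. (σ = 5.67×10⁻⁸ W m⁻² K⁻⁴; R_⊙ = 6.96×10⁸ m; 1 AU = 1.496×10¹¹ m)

T_eq ≈ 106 K

R_⋆ = 1.10 × 6.96×10⁸ = 7.66×10⁸ m.
d = 9.24 AU = 1.38×10¹² m.
L = 4πR_⋆²σT_⋆⁴ = 4π(7.66×10⁸)² × 5.67×10⁻⁸ × (7110)⁴ = 1.07×10²⁷ W.
S = L/(4πd²) = 44.4 W m⁻².
Energy balance: absorbed = emitted ⇒ πR²·S(1−A) = 4πR²·σT_eq⁴, so T_eq⁴ = S(1−A)/(4σ).
T_eq = [44.4 × 0.65 / (4 × 5.67×10⁻⁸)]^(1/4) = (1.27×10⁸)^(1/4) = 106 K.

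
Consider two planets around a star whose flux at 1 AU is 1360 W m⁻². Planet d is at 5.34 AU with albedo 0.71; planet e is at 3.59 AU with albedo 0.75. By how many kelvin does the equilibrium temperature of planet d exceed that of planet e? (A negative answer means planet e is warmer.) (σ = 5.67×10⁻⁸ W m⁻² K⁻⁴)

ΔT ≈ -15.5 K

T_eq = [S₀(1−A)/(4σd²)]^(1/4), so T ∝ (1−A)^(1/4) / √d.
T₁ = [1360×0.29/(4×5.67×10⁻⁸×5.34²)]^(1/4) = 88.37 K.
T₂ = [1360×0.25/(4×5.67×10⁻⁸×3.59²)]^(1/4) = 103.85 K.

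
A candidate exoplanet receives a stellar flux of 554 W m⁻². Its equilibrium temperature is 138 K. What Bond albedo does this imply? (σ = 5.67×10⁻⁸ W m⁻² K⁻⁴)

A ≈ 0.85

From T_eq⁴ = S(1−A)/(4σ): 1−A = 4σT_eq⁴/S.
1−A = 4 × 5.67×10⁻⁸ × (138)⁴ / 554 = 0.148.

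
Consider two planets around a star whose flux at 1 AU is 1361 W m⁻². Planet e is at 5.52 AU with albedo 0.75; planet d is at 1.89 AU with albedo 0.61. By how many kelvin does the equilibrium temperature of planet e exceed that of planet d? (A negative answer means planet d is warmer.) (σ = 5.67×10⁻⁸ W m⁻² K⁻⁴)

T_eq = [S₀(1−A)/(4σd²)]^(1/4), so T ∝ (1−A)^(1/4) / √d.
T₁ = [1361×0.25/(4×5.67×10⁻⁸×5.52²)]^(1/4) = 83.77 K.
T₂ = [1361×0.39/(4×5.67×10⁻⁸×1.89²)]^(1/4) = 159.99 K.

ΔT ≈ -76.2 K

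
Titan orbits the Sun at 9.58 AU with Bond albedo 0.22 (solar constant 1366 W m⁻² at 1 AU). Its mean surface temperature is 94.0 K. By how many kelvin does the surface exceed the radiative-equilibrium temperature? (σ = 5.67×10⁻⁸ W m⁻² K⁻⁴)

ΔT ≈ 9.4 K

S = 1366/9.58² = 14.88 W m⁻².
T_eq = [S(1−A)/(4σ)]^(1/4) = [14.88×0.78/(4×5.67×10⁻⁸)]^(1/4) = 84.6 K.
ΔT = T_surf − T_eq = 94 − 84.6.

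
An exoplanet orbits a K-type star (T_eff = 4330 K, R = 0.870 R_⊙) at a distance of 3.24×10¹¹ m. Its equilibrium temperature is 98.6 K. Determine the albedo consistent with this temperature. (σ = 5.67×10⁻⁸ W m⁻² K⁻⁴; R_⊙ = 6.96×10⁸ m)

A ≈ 0.69

R_⋆ = 0.870 × 6.96×10⁸ = 6.06×10⁸ m.
L = 4πR_⋆²σT_⋆⁴ = 4π(6.06×10⁸)² × 5.67×10⁻⁸ × (4330)⁴ = 9.18×10²⁵ W.
S = L/(4πd²) = 69.6 W m⁻².
From T_eq⁴ = S(1−A)/(4σ): 1−A = 4σT_eq⁴/S.
1−A = 4 × 5.67×10⁻⁸ × (98.6)⁴ / 69.6 = 0.308.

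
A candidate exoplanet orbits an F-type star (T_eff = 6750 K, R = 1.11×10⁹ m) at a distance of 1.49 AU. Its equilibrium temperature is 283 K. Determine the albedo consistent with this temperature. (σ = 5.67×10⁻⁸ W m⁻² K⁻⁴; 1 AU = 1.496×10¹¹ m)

d = 1.49 AU = 2.23×10¹¹ m.
L = 4πR_⋆²σT_⋆⁴ = 4π(1.11×10⁹)² × 5.67×10⁻⁸ × (6750)⁴ = 1.82×10²⁷ W.
S = L/(4πd²) = 2920 W m⁻².
From T_eq⁴ = S(1−A)/(4σ): 1−A = 4σT_eq⁴/S.
1−A = 4 × 5.67×10⁻⁸ × (283)⁴ / 2920 = 0.498.

A ≈ 0.50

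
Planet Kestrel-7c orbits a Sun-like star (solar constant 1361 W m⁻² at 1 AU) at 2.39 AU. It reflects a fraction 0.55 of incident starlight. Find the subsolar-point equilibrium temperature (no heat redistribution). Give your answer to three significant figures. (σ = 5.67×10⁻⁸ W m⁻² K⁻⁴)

Flux at 2.39 AU: S = 1361/2.39² = 238 W m⁻².
At the subsolar point the surface absorbs S(1−A) and emits σT⁴ per unit area — no factor of 4, since only the local patch is in balance.
T = [238 × 0.45 / 5.67×10⁻⁸]^(1/4) = (1.89×10⁹)^(1/4) = 209 K.

T_ss ≈ 209 K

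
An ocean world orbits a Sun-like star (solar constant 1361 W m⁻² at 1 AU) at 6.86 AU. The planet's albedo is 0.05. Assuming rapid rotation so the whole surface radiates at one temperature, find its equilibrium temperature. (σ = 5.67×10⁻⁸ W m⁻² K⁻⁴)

T_eq ≈ 105 K

Flux at 6.86 AU: S = 1361/6.86² = 28.9 W m⁻².
Energy balance: absorbed = emitted ⇒ πR²·S(1−A) = 4πR²·σT_eq⁴, so T_eq⁴ = S(1−A)/(4σ).
T_eq = [28.9 × 0.95 / (4 × 5.67×10⁻⁸)]^(1/4) = (1.21×10⁸)^(1/4) = 105 K.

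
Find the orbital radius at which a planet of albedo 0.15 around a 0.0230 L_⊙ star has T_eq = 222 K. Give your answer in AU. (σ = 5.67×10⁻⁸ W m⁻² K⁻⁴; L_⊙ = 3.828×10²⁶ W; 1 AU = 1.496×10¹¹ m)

L = 0.0230 × 3.828×10²⁶ = 8.80×10²⁴ W.
From T_eq⁴ = L(1−A)/(16πσd²): d = √[L(1−A)/(16πσT_eq⁴)].
d = √[8.80×10²⁴ × 0.85 / (16π × 5.67×10⁻⁸ × (222)⁴)] = 3.29×10¹⁰ m = 0.220 AU.

d ≈ 0.220 AU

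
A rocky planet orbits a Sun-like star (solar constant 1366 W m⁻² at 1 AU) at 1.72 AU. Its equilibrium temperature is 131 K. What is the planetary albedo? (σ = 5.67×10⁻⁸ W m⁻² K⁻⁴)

Flux at 1.72 AU: S = 1366/1.72² = 462 W m⁻².
From T_eq⁴ = S(1−A)/(4σ): 1−A = 4σT_eq⁴/S.
1−A = 4 × 5.67×10⁻⁸ × (131)⁴ / 462 = 0.145.

A ≈ 0.86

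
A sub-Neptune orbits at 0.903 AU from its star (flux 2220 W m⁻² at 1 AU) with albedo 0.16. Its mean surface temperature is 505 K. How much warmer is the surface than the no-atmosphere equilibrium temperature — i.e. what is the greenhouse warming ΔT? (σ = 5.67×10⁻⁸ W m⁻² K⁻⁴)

S = 2220/0.903² = 2723 W m⁻².
T_eq = [S(1−A)/(4σ)]^(1/4) = [2723×0.84/(4×5.67×10⁻⁸)]^(1/4) = 316.9 K.
ΔT = T_surf − T_eq = 505 − 316.9.

ΔT ≈ 188.1 K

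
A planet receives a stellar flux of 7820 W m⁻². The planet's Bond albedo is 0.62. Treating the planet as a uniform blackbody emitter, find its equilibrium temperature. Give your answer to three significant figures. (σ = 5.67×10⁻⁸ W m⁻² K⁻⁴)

Energy balance: absorbed = emitted ⇒ πR²·S(1−A) = 4πR²·σT_eq⁴, so T_eq⁴ = S(1−A)/(4σ).
T_eq = [7820 × 0.38 / (4 × 5.67×10⁻⁸)]^(1/4) = (1.31×10¹⁰)^(1/4) = 338 K.

T_eq ≈ 338 K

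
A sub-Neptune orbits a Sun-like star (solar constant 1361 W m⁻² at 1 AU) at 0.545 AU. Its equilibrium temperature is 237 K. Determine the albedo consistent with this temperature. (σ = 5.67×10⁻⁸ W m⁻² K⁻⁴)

A ≈ 0.84

Flux at 0.545 AU: S = 1361/0.545² = 4580 W m⁻².
From T_eq⁴ = S(1−A)/(4σ): 1−A = 4σT_eq⁴/S.
1−A = 4 × 5.67×10⁻⁸ × (237)⁴ / 4580 = 0.156.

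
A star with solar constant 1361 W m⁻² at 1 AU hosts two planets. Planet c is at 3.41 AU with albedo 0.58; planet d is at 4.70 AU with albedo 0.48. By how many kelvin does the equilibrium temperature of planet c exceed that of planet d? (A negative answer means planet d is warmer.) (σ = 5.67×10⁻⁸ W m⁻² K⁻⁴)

ΔT ≈ 12.3 K

T_eq = [S₀(1−A)/(4σd²)]^(1/4), so T ∝ (1−A)^(1/4) / √d.
T₁ = [1361×0.42/(4×5.67×10⁻⁸×3.41²)]^(1/4) = 121.34 K.
T₂ = [1361×0.52/(4×5.67×10⁻⁸×4.70²)]^(1/4) = 109.02 K.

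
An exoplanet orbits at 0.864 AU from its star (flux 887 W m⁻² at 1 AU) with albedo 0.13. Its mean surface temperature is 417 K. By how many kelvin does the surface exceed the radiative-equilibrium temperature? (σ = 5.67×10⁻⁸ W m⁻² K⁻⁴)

S = 887/0.864² = 1188 W m⁻².
T_eq = [S(1−A)/(4σ)]^(1/4) = [1188×0.87/(4×5.67×10⁻⁸)]^(1/4) = 259.8 K.
ΔT = T_surf − T_eq = 417 − 259.8.

ΔT ≈ 157.2 K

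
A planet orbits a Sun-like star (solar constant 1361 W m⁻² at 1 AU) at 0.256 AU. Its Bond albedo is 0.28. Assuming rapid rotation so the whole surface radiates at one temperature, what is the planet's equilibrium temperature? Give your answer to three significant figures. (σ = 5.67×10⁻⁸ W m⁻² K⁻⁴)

Flux at 0.256 AU: S = 1361/0.256² = 2.08×10⁴ W m⁻².
Energy balance: absorbed = emitted ⇒ πR²·S(1−A) = 4πR²·σT_eq⁴, so T_eq⁴ = S(1−A)/(4σ).
T_eq = [2.08×10⁴ × 0.72 / (4 × 5.67×10⁻⁸)]^(1/4) = (6.59×10¹⁰)^(1/4) = 507 K.

T_eq ≈ 507 K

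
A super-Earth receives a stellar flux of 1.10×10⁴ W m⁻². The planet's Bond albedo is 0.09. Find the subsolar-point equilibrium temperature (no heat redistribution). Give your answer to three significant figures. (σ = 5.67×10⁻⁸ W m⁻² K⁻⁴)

T_ss ≈ 648 K

At the subsolar point the surface absorbs S(1−A) and emits σT⁴ per unit area — no factor of 4, since only the local patch is in balance.
T = [1.10×10⁴ × 0.91 / 5.67×10⁻⁸]^(1/4) = (1.77×10¹¹)^(1/4) = 648 K.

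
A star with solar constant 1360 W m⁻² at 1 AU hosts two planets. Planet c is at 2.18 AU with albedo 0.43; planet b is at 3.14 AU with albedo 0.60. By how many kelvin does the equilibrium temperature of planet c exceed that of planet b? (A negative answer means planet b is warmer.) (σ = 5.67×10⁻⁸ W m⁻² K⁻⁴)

T_eq = [S₀(1−A)/(4σd²)]^(1/4), so T ∝ (1−A)^(1/4) / √d.
T₁ = [1360×0.57/(4×5.67×10⁻⁸×2.18²)]^(1/4) = 163.76 K.
T₂ = [1360×0.40/(4×5.67×10⁻⁸×3.14²)]^(1/4) = 124.89 K.

ΔT ≈ 38.9 K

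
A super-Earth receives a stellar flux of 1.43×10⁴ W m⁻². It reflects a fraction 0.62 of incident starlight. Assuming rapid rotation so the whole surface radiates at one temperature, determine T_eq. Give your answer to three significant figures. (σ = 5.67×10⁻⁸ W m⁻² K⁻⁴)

T_eq ≈ 393 K

Energy balance: absorbed = emitted ⇒ πR²·S(1−A) = 4πR²·σT_eq⁴, so T_eq⁴ = S(1−A)/(4σ).
T_eq = [1.43×10⁴ × 0.38 / (4 × 5.67×10⁻⁸)]^(1/4) = (2.40×10¹⁰)^(1/4) = 393 K.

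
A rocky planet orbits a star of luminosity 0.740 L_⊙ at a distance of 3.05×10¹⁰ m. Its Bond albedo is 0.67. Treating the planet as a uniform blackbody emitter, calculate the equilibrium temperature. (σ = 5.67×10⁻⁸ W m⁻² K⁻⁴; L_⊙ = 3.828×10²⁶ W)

L = 0.740 × 3.828×10²⁶ = 2.83×10²⁶ W.
Flux: S = L/(4πd²) = 2.83×10²⁶/(4π×(3.05×10¹⁰)²) = 2.42×10⁴ W m⁻².
Energy balance: absorbed = emitted ⇒ πR²·S(1−A) = 4πR²·σT_eq⁴, so T_eq⁴ = S(1−A)/(4σ).
T_eq = [2.42×10⁴ × 0.33 / (4 × 5.67×10⁻⁸)]^(1/4) = (3.53×10¹⁰)^(1/4) = 433 K.

T_eq ≈ 433 K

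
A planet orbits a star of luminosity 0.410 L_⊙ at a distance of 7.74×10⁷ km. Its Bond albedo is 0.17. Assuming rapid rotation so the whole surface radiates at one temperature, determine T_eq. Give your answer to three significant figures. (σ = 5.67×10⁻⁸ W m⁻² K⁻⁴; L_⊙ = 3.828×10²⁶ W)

T_eq ≈ 296 K

d = 7.74×10⁷ km = 7.74×10¹⁰ m.
L = 0.410 × 3.828×10²⁶ = 1.57×10²⁶ W.
Flux: S = L/(4πd²) = 1.57×10²⁶/(4π×(7.74×10¹⁰)²) = 2080 W m⁻².
Energy balance: absorbed = emitted ⇒ πR²·S(1−A) = 4πR²·σT_eq⁴, so T_eq⁴ = S(1−A)/(4σ).
T_eq = [2080 × 0.83 / (4 × 5.67×10⁻⁸)]^(1/4) = (7.63×10⁹)^(1/4) = 296 K.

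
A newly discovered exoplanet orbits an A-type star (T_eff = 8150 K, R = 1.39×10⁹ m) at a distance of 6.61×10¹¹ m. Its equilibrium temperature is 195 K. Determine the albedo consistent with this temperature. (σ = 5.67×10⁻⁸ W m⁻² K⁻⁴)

L = 4πR_⋆²σT_⋆⁴ = 4π(1.39×10⁹)² × 5.67×10⁻⁸ × (8150)⁴ = 6.07×10²⁷ W.
S = L/(4πd²) = 1110 W m⁻².
From T_eq⁴ = S(1−A)/(4σ): 1−A = 4σT_eq⁴/S.
1−A = 4 × 5.67×10⁻⁸ × (195)⁴ / 1110 = 0.296.

A ≈ 0.70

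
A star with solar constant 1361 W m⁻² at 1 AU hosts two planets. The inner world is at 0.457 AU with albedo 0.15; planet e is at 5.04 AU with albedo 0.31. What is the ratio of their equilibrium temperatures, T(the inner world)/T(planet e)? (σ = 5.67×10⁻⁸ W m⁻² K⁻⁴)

T₁/T₂ ≈ 3.499

T_eq = [S₀(1−A)/(4σd²)]^(1/4), so T ∝ (1−A)^(1/4) / √d.
T₁ = [1361×0.85/(4×5.67×10⁻⁸×0.457²)]^(1/4) = 395.32 K.
T₂ = [1361×0.69/(4×5.67×10⁻⁸×5.04²)]^(1/4) = 112.99 K.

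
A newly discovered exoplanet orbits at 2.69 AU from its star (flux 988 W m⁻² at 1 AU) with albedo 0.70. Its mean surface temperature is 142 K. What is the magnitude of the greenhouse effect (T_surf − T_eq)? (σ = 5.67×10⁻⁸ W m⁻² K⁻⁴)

ΔT ≈ 26.1 K

S = 988/2.69² = 136.5 W m⁻².
T_eq = [S(1−A)/(4σ)]^(1/4) = [136.5×0.30/(4×5.67×10⁻⁸)]^(1/4) = 115.9 K.
ΔT = T_surf − T_eq = 142 − 115.9.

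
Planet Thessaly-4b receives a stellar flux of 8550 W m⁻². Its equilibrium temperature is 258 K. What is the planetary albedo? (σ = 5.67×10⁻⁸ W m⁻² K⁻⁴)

A ≈ 0.88

From T_eq⁴ = S(1−A)/(4σ): 1−A = 4σT_eq⁴/S.
1−A = 4 × 5.67×10⁻⁸ × (258)⁴ / 8550 = 0.118.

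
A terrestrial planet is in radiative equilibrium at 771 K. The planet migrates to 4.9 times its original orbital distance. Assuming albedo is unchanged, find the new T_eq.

T_eq ∝ L^(1/4) · d^(−1/2).
T′ = 771 / 4.9^(1/2) = 348 K.

T_eq ≈ 348 K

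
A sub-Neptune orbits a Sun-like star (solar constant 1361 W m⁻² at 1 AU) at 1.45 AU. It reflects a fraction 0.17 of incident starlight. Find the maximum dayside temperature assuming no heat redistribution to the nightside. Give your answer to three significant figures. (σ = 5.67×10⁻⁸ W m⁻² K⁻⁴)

T_ss ≈ 312 K

Flux at 1.45 AU: S = 1361/1.45² = 647 W m⁻².
With no redistribution each surface element balances locally: S(1−A) = σT⁴.
T = [647 × 0.83 / 5.67×10⁻⁸]^(1/4) = (9.48×10⁹)^(1/4) = 312 K.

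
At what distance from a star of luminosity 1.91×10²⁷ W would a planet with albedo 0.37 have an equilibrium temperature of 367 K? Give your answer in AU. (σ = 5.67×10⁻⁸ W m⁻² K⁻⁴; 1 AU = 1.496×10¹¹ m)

d ≈ 1.02 AU

From T_eq⁴ = L(1−A)/(16πσd²): d = √[L(1−A)/(16πσT_eq⁴)].
d = √[1.91×10²⁷ × 0.63 / (16π × 5.67×10⁻⁸ × (367)⁴)] = 1.53×10¹¹ m = 1.02 AU.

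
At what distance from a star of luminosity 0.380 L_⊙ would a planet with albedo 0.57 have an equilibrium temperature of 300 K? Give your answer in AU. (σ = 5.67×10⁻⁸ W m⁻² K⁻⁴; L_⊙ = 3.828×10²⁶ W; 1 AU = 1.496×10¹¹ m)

d ≈ 0.348 AU

L = 0.380 × 3.828×10²⁶ = 1.45×10²⁶ W.
From T_eq⁴ = L(1−A)/(16πσd²): d = √[L(1−A)/(16πσT_eq⁴)].
d = √[1.45×10²⁶ × 0.43 / (16π × 5.67×10⁻⁸ × (300)⁴)] = 5.21×10¹⁰ m = 0.348 AU.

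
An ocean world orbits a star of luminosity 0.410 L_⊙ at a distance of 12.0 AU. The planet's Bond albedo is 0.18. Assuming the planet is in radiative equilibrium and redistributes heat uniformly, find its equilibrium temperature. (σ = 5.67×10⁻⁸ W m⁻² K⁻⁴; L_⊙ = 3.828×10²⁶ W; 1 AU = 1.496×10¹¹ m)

T_eq ≈ 61.2 K

d = 12.0 AU = 1.80×10¹² m.
L = 0.410 × 3.828×10²⁶ = 1.57×10²⁶ W.
Flux: S = L/(4πd²) = 1.57×10²⁶/(4π×(1.80×10¹²)²) = 3.88 W m⁻².
Energy balance: absorbed = emitted ⇒ πR²·S(1−A) = 4πR²·σT_eq⁴, so T_eq⁴ = S(1−A)/(4σ).
T_eq = [3.88 × 0.82 / (4 × 5.67×10⁻⁸)]^(1/4) = (1.40×10⁷)^(1/4) = 61.2 K.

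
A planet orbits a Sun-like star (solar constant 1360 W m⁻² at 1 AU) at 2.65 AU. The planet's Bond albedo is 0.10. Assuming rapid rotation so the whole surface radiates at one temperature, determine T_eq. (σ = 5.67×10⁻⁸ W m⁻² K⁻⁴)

T_eq ≈ 166 K

Flux at 2.65 AU: S = 1360/2.65² = 194 W m⁻².
Energy balance: absorbed = emitted ⇒ πR²·S(1−A) = 4πR²·σT_eq⁴, so T_eq⁴ = S(1−A)/(4σ).
T_eq = [194 × 0.90 / (4 × 5.67×10⁻⁸)]^(1/4) = (7.69×10⁸)^(1/4) = 166 K.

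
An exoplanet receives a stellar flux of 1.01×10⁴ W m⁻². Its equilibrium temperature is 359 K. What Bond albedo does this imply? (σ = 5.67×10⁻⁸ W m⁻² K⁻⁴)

A ≈ 0.63

From T_eq⁴ = S(1−A)/(4σ): 1−A = 4σT_eq⁴/S.
1−A = 4 × 5.67×10⁻⁸ × (359)⁴ / 1.01×10⁴ = 0.373.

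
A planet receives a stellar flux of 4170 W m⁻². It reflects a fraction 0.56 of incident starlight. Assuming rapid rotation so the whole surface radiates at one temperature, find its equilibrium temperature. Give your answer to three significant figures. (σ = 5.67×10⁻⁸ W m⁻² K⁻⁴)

Energy balance: absorbed = emitted ⇒ πR²·S(1−A) = 4πR²·σT_eq⁴, so T_eq⁴ = S(1−A)/(4σ).
T_eq = [4170 × 0.44 / (4 × 5.67×10⁻⁸)]^(1/4) = (8.09×10⁹)^(1/4) = 300 K.

T_eq ≈ 300 K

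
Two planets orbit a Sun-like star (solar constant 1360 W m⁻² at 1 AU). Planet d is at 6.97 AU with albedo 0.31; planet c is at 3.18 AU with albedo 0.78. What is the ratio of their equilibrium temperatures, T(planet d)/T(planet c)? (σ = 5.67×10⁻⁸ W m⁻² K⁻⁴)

T_eq = [S₀(1−A)/(4σd²)]^(1/4), so T ∝ (1−A)^(1/4) / √d.
T₁ = [1360×0.69/(4×5.67×10⁻⁸×6.97²)]^(1/4) = 96.07 K.
T₂ = [1360×0.22/(4×5.67×10⁻⁸×3.18²)]^(1/4) = 106.87 K.

T₁/T₂ ≈ 0.899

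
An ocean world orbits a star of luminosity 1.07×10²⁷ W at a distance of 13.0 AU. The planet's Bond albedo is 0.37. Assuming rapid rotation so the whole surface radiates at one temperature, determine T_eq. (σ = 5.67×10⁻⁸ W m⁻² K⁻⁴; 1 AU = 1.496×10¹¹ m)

d = 13.0 AU = 1.94×10¹² m.
Flux: S = L/(4πd²) = 1.07×10²⁷/(4π×(1.94×10¹²)²) = 22.5 W m⁻².
Energy balance: absorbed = emitted ⇒ πR²·S(1−A) = 4πR²·σT_eq⁴, so T_eq⁴ = S(1−A)/(4σ).
T_eq = [22.5 × 0.63 / (4 × 5.67×10⁻⁸)]^(1/4) = (6.25×10⁷)^(1/4) = 88.9 K.

T_eq ≈ 88.9 K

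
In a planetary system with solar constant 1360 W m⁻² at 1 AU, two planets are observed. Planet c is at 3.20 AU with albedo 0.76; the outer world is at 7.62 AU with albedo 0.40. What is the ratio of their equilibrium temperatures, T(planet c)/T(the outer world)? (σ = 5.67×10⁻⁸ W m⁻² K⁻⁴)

T_eq = [S₀(1−A)/(4σd²)]^(1/4), so T ∝ (1−A)^(1/4) / √d.
T₁ = [1360×0.24/(4×5.67×10⁻⁸×3.20²)]^(1/4) = 108.88 K.
T₂ = [1360×0.60/(4×5.67×10⁻⁸×7.62²)]^(1/4) = 88.72 K.

T₁/T₂ ≈ 1.227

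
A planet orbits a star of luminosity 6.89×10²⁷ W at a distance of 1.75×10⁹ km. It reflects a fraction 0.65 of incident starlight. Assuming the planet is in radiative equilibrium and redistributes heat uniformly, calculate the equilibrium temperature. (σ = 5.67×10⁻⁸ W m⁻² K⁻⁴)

d = 1.75×10⁹ km = 1.75×10¹² m.
Flux: S = L/(4πd²) = 6.89×10²⁷/(4π×(1.75×10¹²)²) = 179 W m⁻².
Energy balance: absorbed = emitted ⇒ πR²·S(1−A) = 4πR²·σT_eq⁴, so T_eq⁴ = S(1−A)/(4σ).
T_eq = [179 × 0.35 / (4 × 5.67×10⁻⁸)]^(1/4) = (2.76×10⁸)^(1/4) = 129 K.

T_eq ≈ 129 K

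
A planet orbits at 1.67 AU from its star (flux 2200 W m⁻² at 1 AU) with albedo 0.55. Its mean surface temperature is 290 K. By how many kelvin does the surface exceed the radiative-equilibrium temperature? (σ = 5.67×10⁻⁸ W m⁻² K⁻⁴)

ΔT ≈ 91.1 K

S = 2200/1.67² = 788.8 W m⁻².
T_eq = [S(1−A)/(4σ)]^(1/4) = [788.8×0.45/(4×5.67×10⁻⁸)]^(1/4) = 198.9 K.
ΔT = T_surf − T_eq = 290 − 198.9.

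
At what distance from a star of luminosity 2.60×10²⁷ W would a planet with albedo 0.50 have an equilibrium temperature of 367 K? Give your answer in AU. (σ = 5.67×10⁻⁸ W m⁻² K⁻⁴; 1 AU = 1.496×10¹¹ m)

d ≈ 1.06 AU

From T_eq⁴ = L(1−A)/(16πσd²): d = √[L(1−A)/(16πσT_eq⁴)].
d = √[2.60×10²⁷ × 0.50 / (16π × 5.67×10⁻⁸ × (367)⁴)] = 1.59×10¹¹ m = 1.06 AU.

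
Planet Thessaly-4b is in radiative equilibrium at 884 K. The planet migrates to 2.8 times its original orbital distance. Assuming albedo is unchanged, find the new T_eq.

T_eq ∝ L^(1/4) · d^(−1/2).
T′ = 884 / 2.8^(1/2) = 528 K.

T_eq ≈ 528 K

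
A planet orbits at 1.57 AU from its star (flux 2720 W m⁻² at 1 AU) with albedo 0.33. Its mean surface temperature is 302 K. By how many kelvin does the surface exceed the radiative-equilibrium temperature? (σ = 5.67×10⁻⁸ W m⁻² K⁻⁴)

ΔT ≈ 63.1 K

S = 2720/1.57² = 1103 W m⁻².
T_eq = [S(1−A)/(4σ)]^(1/4) = [1103×0.67/(4×5.67×10⁻⁸)]^(1/4) = 238.9 K.
ΔT = T_surf − T_eq = 302 − 238.9.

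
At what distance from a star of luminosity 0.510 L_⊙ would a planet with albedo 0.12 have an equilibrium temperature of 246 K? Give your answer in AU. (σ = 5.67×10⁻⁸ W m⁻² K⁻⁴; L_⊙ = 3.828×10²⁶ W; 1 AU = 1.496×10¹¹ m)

d ≈ 0.858 AU

L = 0.510 × 3.828×10²⁶ = 1.95×10²⁶ W.
From T_eq⁴ = L(1−A)/(16πσd²): d = √[L(1−A)/(16πσT_eq⁴)].
d = √[1.95×10²⁶ × 0.88 / (16π × 5.67×10⁻⁸ × (246)⁴)] = 1.28×10¹¹ m = 0.858 AU.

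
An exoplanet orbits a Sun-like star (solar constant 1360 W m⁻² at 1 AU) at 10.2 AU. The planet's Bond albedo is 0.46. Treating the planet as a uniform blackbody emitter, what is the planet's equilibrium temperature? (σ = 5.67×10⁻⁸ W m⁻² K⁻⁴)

Flux at 10.2 AU: S = 1360/10.2² = 13.1 W m⁻².
Energy balance: absorbed = emitted ⇒ πR²·S(1−A) = 4πR²·σT_eq⁴, so T_eq⁴ = S(1−A)/(4σ).
T_eq = [13.1 × 0.54 / (4 × 5.67×10⁻⁸)]^(1/4) = (3.11×10⁷)^(1/4) = 74.7 K.

T_eq ≈ 74.7 K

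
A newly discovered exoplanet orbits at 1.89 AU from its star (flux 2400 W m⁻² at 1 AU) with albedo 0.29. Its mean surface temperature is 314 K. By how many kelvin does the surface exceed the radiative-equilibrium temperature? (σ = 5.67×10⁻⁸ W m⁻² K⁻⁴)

S = 2400/1.89² = 671.9 W m⁻².
T_eq = [S(1−A)/(4σ)]^(1/4) = [671.9×0.71/(4×5.67×10⁻⁸)]^(1/4) = 214.2 K.
ΔT = T_surf − T_eq = 314 − 214.2.

ΔT ≈ 99.8 K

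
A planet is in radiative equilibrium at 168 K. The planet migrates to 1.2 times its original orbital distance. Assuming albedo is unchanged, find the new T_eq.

T_eq ∝ L^(1/4) · d^(−1/2).
T′ = 168 / 1.2^(1/2) = 153 K.

T_eq ≈ 153 K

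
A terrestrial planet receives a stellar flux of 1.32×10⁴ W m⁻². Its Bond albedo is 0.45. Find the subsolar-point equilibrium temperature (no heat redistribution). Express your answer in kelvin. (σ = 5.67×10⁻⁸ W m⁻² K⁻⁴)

At the subsolar point the surface absorbs S(1−A) and emits σT⁴ per unit area — no factor of 4, since only the local patch is in balance.
T = [1.32×10⁴ × 0.55 / 5.67×10⁻⁸]^(1/4) = (1.28×10¹¹)^(1/4) = 598 K.

T_ss ≈ 598 K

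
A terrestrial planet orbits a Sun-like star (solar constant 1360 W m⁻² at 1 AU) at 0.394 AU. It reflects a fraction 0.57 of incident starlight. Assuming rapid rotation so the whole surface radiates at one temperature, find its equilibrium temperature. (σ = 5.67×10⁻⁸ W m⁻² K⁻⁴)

Flux at 0.394 AU: S = 1360/0.394² = 8760 W m⁻².
Energy balance: absorbed = emitted ⇒ πR²·S(1−A) = 4πR²·σT_eq⁴, so T_eq⁴ = S(1−A)/(4σ).
T_eq = [8760 × 0.43 / (4 × 5.67×10⁻⁸)]^(1/4) = (1.66×10¹⁰)^(1/4) = 359 K.

T_eq ≈ 359 K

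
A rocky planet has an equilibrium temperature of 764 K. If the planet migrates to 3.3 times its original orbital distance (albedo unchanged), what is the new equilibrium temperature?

T_eq ∝ L^(1/4) · d^(−1/2).
T′ = 764 / 3.3^(1/2) = 421 K.

T_eq ≈ 421 K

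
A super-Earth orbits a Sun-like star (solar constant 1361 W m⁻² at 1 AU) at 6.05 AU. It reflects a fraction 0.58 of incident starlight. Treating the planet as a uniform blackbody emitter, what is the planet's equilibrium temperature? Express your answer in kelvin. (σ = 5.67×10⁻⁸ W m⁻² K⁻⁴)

Flux at 6.05 AU: S = 1361/6.05² = 37.2 W m⁻².
Energy balance: absorbed = emitted ⇒ πR²·S(1−A) = 4πR²·σT_eq⁴, so T_eq⁴ = S(1−A)/(4σ).
T_eq = [37.2 × 0.42 / (4 × 5.67×10⁻⁸)]^(1/4) = (6.89×10⁷)^(1/4) = 91.1 K.

T_eq ≈ 91.1 K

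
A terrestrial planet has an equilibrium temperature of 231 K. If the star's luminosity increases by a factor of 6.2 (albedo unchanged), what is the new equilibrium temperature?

T_eq ≈ 365 K

T_eq ∝ L^(1/4) · d^(−1/2).
T′ = 231 × 6.2^(1/4) = 365 K.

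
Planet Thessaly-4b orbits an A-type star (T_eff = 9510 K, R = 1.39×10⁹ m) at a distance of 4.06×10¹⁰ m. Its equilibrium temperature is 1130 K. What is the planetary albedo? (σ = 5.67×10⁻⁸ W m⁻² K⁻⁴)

A ≈ 0.32

L = 4πR_⋆²σT_⋆⁴ = 4π(1.39×10⁹)² × 5.67×10⁻⁸ × (9510)⁴ = 1.13×10²⁸ W.
S = L/(4πd²) = 5.44×10⁵ W m⁻².
From T_eq⁴ = S(1−A)/(4σ): 1−A = 4σT_eq⁴/S.
1−A = 4 × 5.67×10⁻⁸ × (1130)⁴ / 5.44×10⁵ = 0.680.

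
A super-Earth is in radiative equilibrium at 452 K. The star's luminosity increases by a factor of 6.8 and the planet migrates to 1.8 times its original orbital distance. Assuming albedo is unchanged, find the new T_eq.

T_eq ∝ L^(1/4) · d^(−1/2).
T′ = 452 × 6.8^(1/4) / 1.8^(1/2) = 544 K.

T_eq ≈ 544 K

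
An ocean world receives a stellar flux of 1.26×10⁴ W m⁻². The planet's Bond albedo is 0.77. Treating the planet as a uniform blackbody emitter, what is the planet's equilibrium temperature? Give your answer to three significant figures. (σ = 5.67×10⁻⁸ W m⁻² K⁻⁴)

Energy balance: absorbed = emitted ⇒ πR²·S(1−A) = 4πR²·σT_eq⁴, so T_eq⁴ = S(1−A)/(4σ).
T_eq = [1.26×10⁴ × 0.23 / (4 × 5.67×10⁻⁸)]^(1/4) = (1.28×10¹⁰)^(1/4) = 336 K.

T_eq ≈ 336 K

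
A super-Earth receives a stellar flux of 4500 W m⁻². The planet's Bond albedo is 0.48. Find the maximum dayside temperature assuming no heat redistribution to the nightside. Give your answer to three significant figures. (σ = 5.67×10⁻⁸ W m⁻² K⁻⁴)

With no redistribution each surface element balances locally: S(1−A) = σT⁴.
T = [4500 × 0.52 / 5.67×10⁻⁸]^(1/4) = (4.13×10¹⁰)^(1/4) = 451 K.

T_ss ≈ 451 K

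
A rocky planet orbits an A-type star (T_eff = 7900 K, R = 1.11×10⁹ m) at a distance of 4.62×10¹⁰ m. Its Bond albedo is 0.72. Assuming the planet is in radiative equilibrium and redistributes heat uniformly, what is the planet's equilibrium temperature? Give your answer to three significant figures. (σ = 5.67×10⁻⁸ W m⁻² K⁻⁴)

L = 4πR_⋆²σT_⋆⁴ = 4π(1.11×10⁹)² × 5.67×10⁻⁸ × (7900)⁴ = 3.42×10²⁷ W.
S = L/(4πd²) = 1.27×10⁵ W m⁻².
Energy balance: absorbed = emitted ⇒ πR²·S(1−A) = 4πR²·σT_eq⁴, so T_eq⁴ = S(1−A)/(4σ).
T_eq = [1.27×10⁵ × 0.28 / (4 × 5.67×10⁻⁸)]^(1/4) = (1.57×10¹¹)^(1/4) = 630 K.

T_eq ≈ 630 K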